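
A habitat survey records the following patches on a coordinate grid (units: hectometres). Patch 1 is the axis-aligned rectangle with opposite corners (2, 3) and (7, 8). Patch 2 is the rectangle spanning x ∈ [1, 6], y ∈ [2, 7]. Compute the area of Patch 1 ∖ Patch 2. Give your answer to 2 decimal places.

9.00

|Patch 1∩Patch 2|: x∈[2,6], y∈[3,7] → 4·4 = 16.
|Patch 1| = 25.
|Patch 1 ∖ Patch 2| = |Patch 1| − |Patch 1∩Patch 2| = 25 − 16 = 9.00.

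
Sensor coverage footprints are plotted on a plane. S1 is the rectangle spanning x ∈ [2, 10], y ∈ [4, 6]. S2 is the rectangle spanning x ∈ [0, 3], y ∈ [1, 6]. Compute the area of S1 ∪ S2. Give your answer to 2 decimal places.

By inclusion–exclusion:
Individual areas: |S1| = 16, |S2| = 15.
|S1∩S2|: x∈[2,3], y∈[4,6] → 1·2 = 2.
|S1 ∪ S2| = 31 − 2 = 29.00.

29.00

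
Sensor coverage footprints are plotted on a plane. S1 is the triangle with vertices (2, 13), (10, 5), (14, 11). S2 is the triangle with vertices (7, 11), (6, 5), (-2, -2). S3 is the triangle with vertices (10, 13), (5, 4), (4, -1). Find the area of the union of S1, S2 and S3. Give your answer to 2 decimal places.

65.15

By inclusion–exclusion:
Individual areas: |S1| = 40, |S2| = 20.5, |S3| = 8.
|S1∩S2| = 1.1981.
|S1∩S3| = 1.7321.
|S2∩S3| = 0.4221.
|S1∩S2∩S3| = 0.
|S1 ∪ S2 ∪ S3| = 68.5 − 3.3523 + 0 = 65.15.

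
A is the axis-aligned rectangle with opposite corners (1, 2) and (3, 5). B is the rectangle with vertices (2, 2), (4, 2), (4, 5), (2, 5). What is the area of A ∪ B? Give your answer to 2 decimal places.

9.00

By inclusion–exclusion:
Individual areas: |A| = 6, |B| = 6.
|A∩B|: x∈[2,3], y∈[2,5] → 1·3 = 3.
|A ∪ B| = 12 − 3 = 9.00.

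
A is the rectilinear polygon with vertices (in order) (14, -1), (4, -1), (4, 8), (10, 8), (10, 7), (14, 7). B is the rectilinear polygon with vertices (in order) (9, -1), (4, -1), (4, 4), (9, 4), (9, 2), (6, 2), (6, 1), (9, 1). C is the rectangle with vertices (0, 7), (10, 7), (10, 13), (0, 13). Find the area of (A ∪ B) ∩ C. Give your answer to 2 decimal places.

The region (A ∪ B) ∩ C is the polygon with vertices (4,8), (10,8), (10,7), (4,7).
By the shoelace formula its area is 6.00.

6.00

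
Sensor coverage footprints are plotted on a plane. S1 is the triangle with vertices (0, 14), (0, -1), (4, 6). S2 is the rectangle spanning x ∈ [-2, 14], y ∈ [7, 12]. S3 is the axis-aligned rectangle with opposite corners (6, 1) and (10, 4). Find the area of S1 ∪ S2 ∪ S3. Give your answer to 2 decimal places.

110.75

By inclusion–exclusion:
Individual areas: |S1| = 30, |S2| = 80, |S3| = 12.
|S1∩S2| = 11.25.
|S1∩S3| = 0.
|S2∩S3| = 0 (no overlap).
|S1∩S2∩S3| = 0.
|S1 ∪ S2 ∪ S3| = 122 − 11.25 + 0 = 110.75.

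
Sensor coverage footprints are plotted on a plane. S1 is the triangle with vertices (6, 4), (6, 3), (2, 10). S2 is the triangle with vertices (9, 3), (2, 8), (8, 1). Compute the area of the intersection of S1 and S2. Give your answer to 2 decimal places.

1.29

The intersection is the polygon with vertices (6,3.333), (5.429,4), (3.931,6.621), (4.545,6.182), (6,4).
By the shoelace formula its area is 1.29.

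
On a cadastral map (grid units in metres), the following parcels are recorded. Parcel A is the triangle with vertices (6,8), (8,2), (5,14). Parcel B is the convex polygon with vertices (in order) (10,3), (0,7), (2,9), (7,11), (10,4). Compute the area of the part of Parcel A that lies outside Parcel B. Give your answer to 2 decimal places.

|Parcel A| = 3, |Parcel A∩Parcel B| = 2.3141.
|Parcel A ∖ Parcel B| = |Parcel A| − |Parcel A∩Parcel B| = 3 − 2.3141 = 0.69.

0.69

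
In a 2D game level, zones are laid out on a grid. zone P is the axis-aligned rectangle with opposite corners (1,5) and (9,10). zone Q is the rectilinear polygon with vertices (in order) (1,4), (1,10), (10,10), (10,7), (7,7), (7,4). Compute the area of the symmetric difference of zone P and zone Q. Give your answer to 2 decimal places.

13.00

|zone P| = 40, |zone Q| = 45, |zone P∩zone Q| = 36.
|zone P △ zone Q| = |zone P| + |zone Q| − 2·|zone P∩zone Q| = 40 + 45 − 72 = 13.00.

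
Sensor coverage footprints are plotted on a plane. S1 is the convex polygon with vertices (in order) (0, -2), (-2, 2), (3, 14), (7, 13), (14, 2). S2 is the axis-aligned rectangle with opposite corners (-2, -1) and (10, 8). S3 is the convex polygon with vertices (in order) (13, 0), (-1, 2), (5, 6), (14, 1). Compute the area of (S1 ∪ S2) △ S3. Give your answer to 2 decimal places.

129.24

|S1 ∪ S2| = 162.2857.
|(S1 ∪ S2) ∩ S3| = 37.0229.
|(S1 ∪ S2) △ S3| = 162.2857 + 41 − 74.0458 = 129.24.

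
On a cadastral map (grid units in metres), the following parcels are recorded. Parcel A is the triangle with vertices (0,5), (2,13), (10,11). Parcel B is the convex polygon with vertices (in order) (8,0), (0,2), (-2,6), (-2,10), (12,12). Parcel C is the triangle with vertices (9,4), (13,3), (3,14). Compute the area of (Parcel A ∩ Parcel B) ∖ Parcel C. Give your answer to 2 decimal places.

|Parcel A ∩ Parcel B| = 25.729.
|(Parcel A ∩ Parcel B) ∩ Parcel C| = 2.4517.
|(Parcel A ∩ Parcel B) ∖ Parcel C| = 25.729 − 2.4517 = 23.28.

23.28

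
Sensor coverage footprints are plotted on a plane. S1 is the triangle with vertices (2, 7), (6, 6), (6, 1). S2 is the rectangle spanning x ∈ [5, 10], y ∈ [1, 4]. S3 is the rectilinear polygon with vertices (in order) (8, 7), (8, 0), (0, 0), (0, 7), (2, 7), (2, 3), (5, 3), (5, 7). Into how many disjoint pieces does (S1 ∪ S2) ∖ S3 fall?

2

(S1 ∪ S2) ∖ S3 splits into 2 disjoint pieces (area 6, area 5.5417).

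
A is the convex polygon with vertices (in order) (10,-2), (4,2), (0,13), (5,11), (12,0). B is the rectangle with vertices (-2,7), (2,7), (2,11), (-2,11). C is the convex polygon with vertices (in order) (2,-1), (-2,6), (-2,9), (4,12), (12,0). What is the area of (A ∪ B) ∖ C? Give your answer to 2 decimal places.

13.05

|A ∪ B| = 84.2727.
|(A ∪ B) ∩ C| = 71.2233.
|(A ∪ B) ∖ C| = 84.2727 − 71.2233 = 13.05.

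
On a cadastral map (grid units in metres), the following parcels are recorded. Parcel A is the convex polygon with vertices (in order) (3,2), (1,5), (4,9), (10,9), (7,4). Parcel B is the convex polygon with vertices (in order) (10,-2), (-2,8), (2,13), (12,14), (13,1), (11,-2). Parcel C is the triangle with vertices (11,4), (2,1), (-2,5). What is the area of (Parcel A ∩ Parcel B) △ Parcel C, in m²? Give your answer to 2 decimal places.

46.93

|Parcel A ∩ Parcel B| = 32.9639.
|(Parcel A ∩ Parcel B) ∩ Parcel C| = 5.0172.
|(Parcel A ∩ Parcel B) △ Parcel C| = 32.9639 + 24 − 10.0343 = 46.93.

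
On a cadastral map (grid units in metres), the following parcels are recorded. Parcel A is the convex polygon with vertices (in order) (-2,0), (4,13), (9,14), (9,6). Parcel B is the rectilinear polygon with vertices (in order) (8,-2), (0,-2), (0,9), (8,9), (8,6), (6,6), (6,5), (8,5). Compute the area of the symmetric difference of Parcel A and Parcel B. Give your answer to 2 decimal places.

|Parcel A| = 73.5, |Parcel B| = 86, |Parcel A∩Parcel B| = 38.9819.
|Parcel A △ Parcel B| = |Parcel A| + |Parcel B| − 2·|Parcel A∩Parcel B| = 73.5 + 86 − 77.9639 = 81.54.

81.54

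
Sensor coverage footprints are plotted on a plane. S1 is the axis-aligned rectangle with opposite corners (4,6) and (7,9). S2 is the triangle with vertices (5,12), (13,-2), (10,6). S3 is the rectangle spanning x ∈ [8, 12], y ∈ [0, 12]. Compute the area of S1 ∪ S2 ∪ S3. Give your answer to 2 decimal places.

By inclusion–exclusion:
Individual areas: |S1| = 9, |S2| = 11, |S3| = 48.
|S1∩S2| = 0.0714.
|S1∩S3| = 0 (no overlap).
|S2∩S3| = 8.0488.
|S1∩S2∩S3| = 0.
|S1 ∪ S2 ∪ S3| = 68 − 8.1202 + 0 = 59.88.

59.88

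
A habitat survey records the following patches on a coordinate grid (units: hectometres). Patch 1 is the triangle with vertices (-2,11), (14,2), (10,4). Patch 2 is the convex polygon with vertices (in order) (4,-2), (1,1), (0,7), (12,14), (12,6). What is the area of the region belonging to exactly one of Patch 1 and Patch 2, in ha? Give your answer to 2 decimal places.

106.88

|Patch 1| = 2, |Patch 2| = 107.5, |Patch 1∩Patch 2| = 1.312.
|Patch 1 △ Patch 2| = |Patch 1| + |Patch 2| − 2·|Patch 1∩Patch 2| = 2 + 107.5 − 2.624 = 106.88.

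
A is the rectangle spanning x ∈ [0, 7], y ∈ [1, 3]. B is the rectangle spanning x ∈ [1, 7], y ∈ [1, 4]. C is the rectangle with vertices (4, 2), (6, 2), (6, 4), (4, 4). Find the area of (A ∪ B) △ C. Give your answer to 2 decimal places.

|A ∪ B| = 20.
|(A ∪ B) ∩ C| = 4.
|(A ∪ B) △ C| = 20 + 4 − 8 = 16.00.

16.00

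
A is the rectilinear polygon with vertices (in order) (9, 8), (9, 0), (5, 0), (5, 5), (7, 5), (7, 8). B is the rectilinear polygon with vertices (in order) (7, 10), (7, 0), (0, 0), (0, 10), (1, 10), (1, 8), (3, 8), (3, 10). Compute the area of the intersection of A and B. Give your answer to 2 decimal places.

10.00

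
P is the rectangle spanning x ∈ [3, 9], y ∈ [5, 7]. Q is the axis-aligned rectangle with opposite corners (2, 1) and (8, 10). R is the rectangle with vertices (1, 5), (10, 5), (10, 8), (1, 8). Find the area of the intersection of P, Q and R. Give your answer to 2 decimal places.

10.00

The intersection is the polygon with vertices (3,7), (8,7), (8,5), (3,5).
By the shoelace formula its area is 10.00.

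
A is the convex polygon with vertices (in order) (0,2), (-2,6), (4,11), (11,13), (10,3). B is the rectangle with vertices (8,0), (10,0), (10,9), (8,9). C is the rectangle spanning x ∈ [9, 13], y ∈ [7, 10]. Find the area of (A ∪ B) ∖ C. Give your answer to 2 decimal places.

|A ∪ B| = 99.8.
|(A ∪ B) ∩ C| = 4.65.
|(A ∪ B) ∖ C| = 99.8 − 4.65 = 95.15.

95.15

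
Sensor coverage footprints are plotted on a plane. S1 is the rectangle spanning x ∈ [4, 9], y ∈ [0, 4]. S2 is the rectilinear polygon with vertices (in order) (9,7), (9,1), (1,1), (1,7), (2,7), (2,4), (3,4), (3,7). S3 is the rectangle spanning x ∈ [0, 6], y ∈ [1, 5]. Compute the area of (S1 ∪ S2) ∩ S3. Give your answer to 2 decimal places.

|S1 ∪ S2| = 50.
|(S1 ∪ S2) ∩ S3| = 19.00.

19.00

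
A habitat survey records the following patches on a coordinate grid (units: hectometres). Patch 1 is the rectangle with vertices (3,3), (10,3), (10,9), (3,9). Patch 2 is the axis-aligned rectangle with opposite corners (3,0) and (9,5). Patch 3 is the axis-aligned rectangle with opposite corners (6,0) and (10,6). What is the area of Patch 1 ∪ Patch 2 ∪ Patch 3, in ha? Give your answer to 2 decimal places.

63.00

By inclusion–exclusion:
Individual areas: |Patch 1| = 42, |Patch 2| = 30, |Patch 3| = 24.
|Patch 1∩Patch 2|: x∈[3,9], y∈[3,5] → 6·2 = 12.
|Patch 1∩Patch 3|: x∈[6,10], y∈[3,6] → 4·3 = 12.
|Patch 2∩Patch 3|: x∈[6,9], y∈[0,5] → 3·5 = 15.
|Patch 1∩Patch 2∩Patch 3| = 6.
|Patch 1 ∪ Patch 2 ∪ Patch 3| = 96 − 39 + 6 = 63.00.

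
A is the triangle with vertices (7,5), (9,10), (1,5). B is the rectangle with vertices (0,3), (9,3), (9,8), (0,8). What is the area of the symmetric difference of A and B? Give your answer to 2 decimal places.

|A| = 15, |B| = 45, |A∩B| = 12.6.
|A △ B| = |A| + |B| − 2·|A∩B| = 15 + 45 − 25.2 = 34.80.

34.80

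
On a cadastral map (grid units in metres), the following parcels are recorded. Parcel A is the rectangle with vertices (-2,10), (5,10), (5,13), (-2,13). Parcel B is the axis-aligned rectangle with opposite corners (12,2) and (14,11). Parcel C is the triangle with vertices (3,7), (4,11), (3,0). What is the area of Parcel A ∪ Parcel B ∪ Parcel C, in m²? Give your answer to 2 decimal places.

By inclusion–exclusion:
Individual areas: |Parcel A| = 21, |Parcel B| = 18, |Parcel C| = 3.5.
|Parcel A∩Parcel B| = 0 (no overlap).
|Parcel A∩Parcel C| = 0.0795.
|Parcel B∩Parcel C| = 0.
|Parcel A∩Parcel B∩Parcel C| = 0.
|Parcel A ∪ Parcel B ∪ Parcel C| = 42.5 − 0.0795 + 0 = 42.42.

42.42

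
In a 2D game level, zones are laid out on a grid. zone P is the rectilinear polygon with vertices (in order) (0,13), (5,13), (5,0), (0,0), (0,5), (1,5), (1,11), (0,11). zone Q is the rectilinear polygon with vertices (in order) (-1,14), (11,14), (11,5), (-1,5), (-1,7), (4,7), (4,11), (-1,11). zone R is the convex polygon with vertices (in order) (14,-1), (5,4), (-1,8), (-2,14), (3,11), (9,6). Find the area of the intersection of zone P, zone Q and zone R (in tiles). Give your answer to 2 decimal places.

11.37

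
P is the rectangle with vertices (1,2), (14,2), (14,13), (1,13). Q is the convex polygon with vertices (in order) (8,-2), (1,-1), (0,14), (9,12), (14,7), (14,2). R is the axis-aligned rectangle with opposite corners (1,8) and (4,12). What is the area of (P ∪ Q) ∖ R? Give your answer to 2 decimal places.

176.25

|P ∪ Q| = 188.25.
|(P ∪ Q) ∩ R| = 12.
|(P ∪ Q) ∖ R| = 188.25 − 12 = 176.25.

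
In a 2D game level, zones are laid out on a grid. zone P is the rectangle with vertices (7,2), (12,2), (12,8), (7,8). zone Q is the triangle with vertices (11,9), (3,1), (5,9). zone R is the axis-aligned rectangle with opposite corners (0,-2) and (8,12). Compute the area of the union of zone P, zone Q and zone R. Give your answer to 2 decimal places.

By inclusion–exclusion:
Individual areas: |zone P| = 30, |zone Q| = 24, |zone R| = 112.
|zone P∩zone Q| = 4.5.
|zone P∩zone R|: x∈[7,8], y∈[2,8] → 1·6 = 6.
|zone Q∩zone R| = 19.5.
|zone P∩zone Q∩zone R| = 2.5.
|zone P ∪ zone Q ∪ zone R| = 166 − 30 + 2.5 = 138.50.

138.50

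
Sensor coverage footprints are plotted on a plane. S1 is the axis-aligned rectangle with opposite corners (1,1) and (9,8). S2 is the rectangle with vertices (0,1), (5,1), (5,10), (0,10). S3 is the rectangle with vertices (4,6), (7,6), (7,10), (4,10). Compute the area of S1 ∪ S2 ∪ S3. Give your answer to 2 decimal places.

By inclusion–exclusion:
Individual areas: |S1| = 56, |S2| = 45, |S3| = 12.
|S1∩S2|: x∈[1,5], y∈[1,8] → 4·7 = 28.
|S1∩S3|: x∈[4,7], y∈[6,8] → 3·2 = 6.
|S2∩S3|: x∈[4,5], y∈[6,10] → 1·4 = 4.
|S1∩S2∩S3| = 2.
|S1 ∪ S2 ∪ S3| = 113 − 38 + 2 = 77.00.

77.00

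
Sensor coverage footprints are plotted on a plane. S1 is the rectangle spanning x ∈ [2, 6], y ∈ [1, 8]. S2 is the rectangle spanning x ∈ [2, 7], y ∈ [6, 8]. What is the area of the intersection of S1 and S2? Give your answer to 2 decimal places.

|S1∩S2|: x∈[2,6], y∈[6,8] → 4·2 = 8.

8.00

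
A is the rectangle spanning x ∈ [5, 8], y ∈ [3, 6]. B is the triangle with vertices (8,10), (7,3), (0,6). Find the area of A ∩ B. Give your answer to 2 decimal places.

5.79

The intersection is the polygon with vertices (5,6), (7.429,6), (7,3), (5,3.857).
By the shoelace formula its area is 5.79.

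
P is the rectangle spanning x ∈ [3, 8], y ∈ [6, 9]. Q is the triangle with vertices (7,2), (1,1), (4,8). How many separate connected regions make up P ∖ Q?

P ∖ Q is a single connected region.

1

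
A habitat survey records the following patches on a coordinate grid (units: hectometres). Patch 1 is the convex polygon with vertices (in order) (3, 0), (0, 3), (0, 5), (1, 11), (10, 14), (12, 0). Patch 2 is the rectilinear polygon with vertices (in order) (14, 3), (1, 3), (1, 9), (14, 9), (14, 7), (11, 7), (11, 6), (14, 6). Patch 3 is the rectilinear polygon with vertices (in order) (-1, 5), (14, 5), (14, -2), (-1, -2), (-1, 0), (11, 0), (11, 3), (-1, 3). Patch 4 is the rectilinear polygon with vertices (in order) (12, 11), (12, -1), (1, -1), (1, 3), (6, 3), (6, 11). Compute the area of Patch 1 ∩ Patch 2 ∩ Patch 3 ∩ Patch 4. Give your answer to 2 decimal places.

10.86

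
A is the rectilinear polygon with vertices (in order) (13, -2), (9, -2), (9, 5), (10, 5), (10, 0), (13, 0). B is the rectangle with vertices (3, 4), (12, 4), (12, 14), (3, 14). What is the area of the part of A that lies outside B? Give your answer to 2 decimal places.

|A| = 13, |A∩B| = 1.
|A ∖ B| = |A| − |A∩B| = 13 − 1 = 12.00.

12.00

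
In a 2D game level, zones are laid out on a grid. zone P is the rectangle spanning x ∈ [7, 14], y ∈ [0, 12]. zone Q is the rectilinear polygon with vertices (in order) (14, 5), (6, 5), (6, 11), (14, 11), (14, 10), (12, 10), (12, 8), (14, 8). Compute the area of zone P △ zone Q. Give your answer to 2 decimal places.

|zone P| = 84, |zone Q| = 44, |zone P∩zone Q| = 38.
|zone P △ zone Q| = |zone P| + |zone Q| − 2·|zone P∩zone Q| = 84 + 44 − 76 = 52.00.

52.00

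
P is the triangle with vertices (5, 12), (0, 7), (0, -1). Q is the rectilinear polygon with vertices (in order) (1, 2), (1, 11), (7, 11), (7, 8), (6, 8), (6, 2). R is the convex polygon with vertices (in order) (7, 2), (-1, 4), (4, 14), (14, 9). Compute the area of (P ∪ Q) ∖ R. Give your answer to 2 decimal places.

10.48

|P ∪ Q| = 55.5385.
|(P ∪ Q) ∩ R| = 45.0577.
|(P ∪ Q) ∖ R| = 55.5385 − 45.0577 = 10.48.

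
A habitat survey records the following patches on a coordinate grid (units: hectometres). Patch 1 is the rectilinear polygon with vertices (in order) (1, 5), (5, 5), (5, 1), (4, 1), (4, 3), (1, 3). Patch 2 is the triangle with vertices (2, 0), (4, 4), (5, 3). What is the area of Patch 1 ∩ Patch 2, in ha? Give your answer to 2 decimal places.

1.25

The intersection is the polygon with vertices (4,3), (3.5,3), (4,4), (5,3), (4,2).
By the shoelace formula its area is 1.25.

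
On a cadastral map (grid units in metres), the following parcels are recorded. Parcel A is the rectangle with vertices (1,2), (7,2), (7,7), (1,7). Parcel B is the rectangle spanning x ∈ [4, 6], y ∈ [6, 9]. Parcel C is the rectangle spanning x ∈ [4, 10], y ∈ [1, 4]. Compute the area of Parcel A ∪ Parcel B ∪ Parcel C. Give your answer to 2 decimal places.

46.00

By inclusion–exclusion:
Individual areas: |Parcel A| = 30, |Parcel B| = 6, |Parcel C| = 18.
|Parcel A∩Parcel B|: x∈[4,6], y∈[6,7] → 2·1 = 2.
|Parcel A∩Parcel C|: x∈[4,7], y∈[2,4] → 3·2 = 6.
|Parcel B∩Parcel C| = 0 (no overlap).
|Parcel A∩Parcel B∩Parcel C| = 0.
|Parcel A ∪ Parcel B ∪ Parcel C| = 54 − 8 + 0 = 46.00.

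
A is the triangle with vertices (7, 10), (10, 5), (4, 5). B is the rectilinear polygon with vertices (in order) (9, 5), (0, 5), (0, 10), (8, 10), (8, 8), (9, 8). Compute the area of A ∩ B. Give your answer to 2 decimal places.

The intersection is the polygon with vertices (8,8.333), (8,8), (8.2,8), (9,6.667), (9,5), (4,5), (7,10).
By the shoelace formula its area is 14.13.

14.13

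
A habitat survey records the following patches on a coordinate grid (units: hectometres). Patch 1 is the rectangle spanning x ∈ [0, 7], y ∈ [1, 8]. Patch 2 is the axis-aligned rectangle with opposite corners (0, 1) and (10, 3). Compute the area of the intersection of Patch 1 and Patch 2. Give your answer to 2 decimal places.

14.00

|Patch 1∩Patch 2|: x∈[0,7], y∈[1,3] → 7·2 = 14.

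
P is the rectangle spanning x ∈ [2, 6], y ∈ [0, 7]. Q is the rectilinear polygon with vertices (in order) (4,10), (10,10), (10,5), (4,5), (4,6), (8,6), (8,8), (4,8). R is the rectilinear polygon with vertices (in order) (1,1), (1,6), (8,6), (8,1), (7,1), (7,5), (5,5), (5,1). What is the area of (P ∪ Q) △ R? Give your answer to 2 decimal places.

|P ∪ Q| = 48.
|(P ∪ Q) ∩ R| = 18.
|(P ∪ Q) △ R| = 48 + 27 − 36 = 39.00.

39.00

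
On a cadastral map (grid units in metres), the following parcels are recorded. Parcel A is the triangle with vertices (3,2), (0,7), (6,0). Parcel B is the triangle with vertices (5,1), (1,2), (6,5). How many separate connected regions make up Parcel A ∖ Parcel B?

2

Parcel A ∖ Parcel B splits into 2 disjoint pieces (area 1.9578, area 0.3806).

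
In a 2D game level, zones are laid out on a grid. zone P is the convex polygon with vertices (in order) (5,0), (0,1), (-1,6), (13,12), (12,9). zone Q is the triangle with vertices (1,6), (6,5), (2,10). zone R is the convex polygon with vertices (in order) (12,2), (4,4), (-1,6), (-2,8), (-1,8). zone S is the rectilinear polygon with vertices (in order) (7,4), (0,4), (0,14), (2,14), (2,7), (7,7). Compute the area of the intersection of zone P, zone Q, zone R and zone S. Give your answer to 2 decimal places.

The intersection is the polygon with vertices (1.24,6.96), (1.247,6.963), (5.118,5.176), (1,6).
By the shoelace formula its area is 2.09.

2.09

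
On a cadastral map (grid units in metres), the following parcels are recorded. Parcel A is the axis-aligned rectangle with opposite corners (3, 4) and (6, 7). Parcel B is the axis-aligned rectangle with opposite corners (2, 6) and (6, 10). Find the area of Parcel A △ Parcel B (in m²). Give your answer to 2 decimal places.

19.00

|Parcel A∩Parcel B|: x∈[3,6], y∈[6,7] → 3·1 = 3.
|Parcel A △ Parcel B| = |Parcel A| + |Parcel B| − 2·|Parcel A∩Parcel B| = 9 + 16 − 6 = 19.00.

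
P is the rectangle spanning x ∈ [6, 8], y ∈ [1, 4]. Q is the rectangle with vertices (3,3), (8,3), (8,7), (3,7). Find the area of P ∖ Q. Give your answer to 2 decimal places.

4.00

|P∩Q|: x∈[6,8], y∈[3,4] → 2·1 = 2.
|P| = 6.
|P ∖ Q| = |P| − |P∩Q| = 6 − 2 = 4.00.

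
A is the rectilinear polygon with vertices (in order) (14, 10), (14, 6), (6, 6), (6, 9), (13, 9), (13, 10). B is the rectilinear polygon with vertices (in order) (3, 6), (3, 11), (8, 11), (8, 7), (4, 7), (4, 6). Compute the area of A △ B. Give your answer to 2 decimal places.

38.00

|A| = 25, |B| = 21, |A∩B| = 4.
|A △ B| = |A| + |B| − 2·|A∩B| = 25 + 21 − 8 = 38.00.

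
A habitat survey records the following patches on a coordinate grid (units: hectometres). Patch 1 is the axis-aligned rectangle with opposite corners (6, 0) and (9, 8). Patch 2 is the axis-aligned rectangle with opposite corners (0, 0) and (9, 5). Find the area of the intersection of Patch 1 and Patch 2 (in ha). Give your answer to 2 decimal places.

15.00

|Patch 1∩Patch 2|: x∈[6,9], y∈[0,5] → 3·5 = 15.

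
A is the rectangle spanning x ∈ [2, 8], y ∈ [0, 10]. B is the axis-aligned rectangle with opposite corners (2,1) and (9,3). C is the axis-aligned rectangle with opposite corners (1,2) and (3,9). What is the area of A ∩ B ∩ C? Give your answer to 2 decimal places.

1.00

The intersection is the polygon with vertices (2,3), (3,3), (3,2), (2,2).
By the shoelace formula its area is 1.00.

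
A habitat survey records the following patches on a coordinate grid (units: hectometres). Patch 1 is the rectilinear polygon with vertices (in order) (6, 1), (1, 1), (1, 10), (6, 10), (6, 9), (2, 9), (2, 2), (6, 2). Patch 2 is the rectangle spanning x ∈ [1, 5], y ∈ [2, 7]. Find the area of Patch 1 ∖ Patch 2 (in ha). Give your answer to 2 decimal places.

|Patch 1| = 17, |Patch 1∩Patch 2| = 5.
|Patch 1 ∖ Patch 2| = |Patch 1| − |Patch 1∩Patch 2| = 17 − 5 = 12.00.

12.00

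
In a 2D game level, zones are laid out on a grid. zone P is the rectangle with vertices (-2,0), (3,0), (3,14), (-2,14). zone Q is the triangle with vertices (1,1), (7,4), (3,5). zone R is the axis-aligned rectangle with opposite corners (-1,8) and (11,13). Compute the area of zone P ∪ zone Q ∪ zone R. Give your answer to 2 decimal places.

By inclusion–exclusion:
Individual areas: |zone P| = 70, |zone Q| = 9, |zone R| = 60.
|zone P∩zone Q| = 3.
|zone P∩zone R|: x∈[-1,3], y∈[8,13] → 4·5 = 20.
|zone Q∩zone R| = 0.
|zone P∩zone Q∩zone R| = 0.
|zone P ∪ zone Q ∪ zone R| = 139 − 23 + 0 = 116.00.

116.00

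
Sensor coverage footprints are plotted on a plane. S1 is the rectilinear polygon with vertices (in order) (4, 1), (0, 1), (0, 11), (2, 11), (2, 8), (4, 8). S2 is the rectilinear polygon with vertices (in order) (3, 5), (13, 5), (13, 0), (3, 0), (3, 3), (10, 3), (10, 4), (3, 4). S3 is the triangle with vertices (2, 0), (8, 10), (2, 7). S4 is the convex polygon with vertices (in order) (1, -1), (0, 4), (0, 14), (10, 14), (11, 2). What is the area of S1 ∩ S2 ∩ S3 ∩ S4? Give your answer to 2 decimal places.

1.53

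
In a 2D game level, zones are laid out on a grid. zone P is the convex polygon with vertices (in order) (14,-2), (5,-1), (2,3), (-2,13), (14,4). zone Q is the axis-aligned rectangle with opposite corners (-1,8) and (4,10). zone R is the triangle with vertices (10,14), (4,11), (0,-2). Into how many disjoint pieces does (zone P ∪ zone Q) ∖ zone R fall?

(zone P ∪ zone Q) ∖ zone R splits into 2 disjoint pieces (area 78.465, area 21.6582).

2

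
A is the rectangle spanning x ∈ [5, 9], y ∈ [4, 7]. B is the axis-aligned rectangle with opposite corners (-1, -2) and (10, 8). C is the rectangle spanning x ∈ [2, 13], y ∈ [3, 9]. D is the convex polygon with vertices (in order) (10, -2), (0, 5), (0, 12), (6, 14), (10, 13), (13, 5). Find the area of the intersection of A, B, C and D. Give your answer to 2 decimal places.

12.00

The intersection is the polygon with vertices (9,7), (9,4), (5,4), (5,7).
By the shoelace formula its area is 12.00.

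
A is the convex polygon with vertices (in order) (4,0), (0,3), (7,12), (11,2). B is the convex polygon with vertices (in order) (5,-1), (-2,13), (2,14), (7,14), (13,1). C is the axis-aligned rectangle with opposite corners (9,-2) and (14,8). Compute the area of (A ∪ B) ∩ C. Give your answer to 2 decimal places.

The region (A ∪ B) ∩ C is the polygon with vertices (13,1), (9,0), (9,8), (9.769,8).
By the shoelace formula its area is 18.69.

18.69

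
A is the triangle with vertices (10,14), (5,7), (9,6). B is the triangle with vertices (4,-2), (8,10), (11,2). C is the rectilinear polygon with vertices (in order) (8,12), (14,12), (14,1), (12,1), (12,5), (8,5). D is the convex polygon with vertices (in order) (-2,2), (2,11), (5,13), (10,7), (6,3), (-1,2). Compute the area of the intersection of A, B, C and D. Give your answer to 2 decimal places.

2.50

The intersection is the polygon with vertices (8,9.4), (8.409,8.909), (9.125,7), (9,6), (8,6.25).
By the shoelace formula its area is 2.50.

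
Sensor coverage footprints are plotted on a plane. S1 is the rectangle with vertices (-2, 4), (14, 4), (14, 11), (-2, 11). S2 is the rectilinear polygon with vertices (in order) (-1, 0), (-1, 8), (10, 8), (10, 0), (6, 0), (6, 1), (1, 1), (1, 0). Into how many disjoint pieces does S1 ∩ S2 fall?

S1 ∩ S2 is a single connected region.

1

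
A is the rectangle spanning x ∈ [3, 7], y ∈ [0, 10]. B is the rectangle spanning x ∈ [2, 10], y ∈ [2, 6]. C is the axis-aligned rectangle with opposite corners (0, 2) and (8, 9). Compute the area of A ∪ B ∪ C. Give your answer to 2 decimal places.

76.00

By inclusion–exclusion:
Individual areas: |A| = 40, |B| = 32, |C| = 56.
|A∩B|: x∈[3,7], y∈[2,6] → 4·4 = 16.
|A∩C|: x∈[3,7], y∈[2,9] → 4·7 = 28.
|B∩C|: x∈[2,8], y∈[2,6] → 6·4 = 24.
|A∩B∩C| = 16.
|A ∪ B ∪ C| = 128 − 68 + 16 = 76.00.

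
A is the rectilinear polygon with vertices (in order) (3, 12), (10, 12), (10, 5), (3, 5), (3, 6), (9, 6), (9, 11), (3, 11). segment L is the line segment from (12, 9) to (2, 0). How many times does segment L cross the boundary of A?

The segment meets the boundary at (7.556,5), (8.667,6), (9,6.3), (10,7.2).

4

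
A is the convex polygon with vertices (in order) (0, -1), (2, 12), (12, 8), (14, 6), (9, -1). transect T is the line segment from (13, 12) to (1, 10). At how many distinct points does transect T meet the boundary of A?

2

The segment meets the boundary at (1.711,10.118), (5.235,10.706).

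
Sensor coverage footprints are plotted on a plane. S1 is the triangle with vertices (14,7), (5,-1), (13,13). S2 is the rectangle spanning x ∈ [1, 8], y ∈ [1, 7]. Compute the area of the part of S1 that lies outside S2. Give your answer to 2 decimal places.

28.23

|S1| = 31, |S1∩S2| = 2.7679.
|S1 ∖ S2| = |S1| − |S1∩S2| = 31 − 2.7679 = 28.23.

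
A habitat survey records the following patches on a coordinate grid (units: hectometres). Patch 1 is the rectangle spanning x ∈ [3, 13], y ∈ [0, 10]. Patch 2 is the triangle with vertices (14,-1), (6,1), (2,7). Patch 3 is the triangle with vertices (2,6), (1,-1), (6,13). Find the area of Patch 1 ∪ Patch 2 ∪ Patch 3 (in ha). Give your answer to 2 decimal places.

By inclusion–exclusion:
Individual areas: |Patch 1| = 100, |Patch 2| = 20, |Patch 3| = 10.5.
|Patch 1∩Patch 2| = 18.3333.
|Patch 1∩Patch 3| = 3.7607.
|Patch 2∩Patch 3| = 0.7028.
|Patch 1∩Patch 2∩Patch 3| = 0.3391.
|Patch 1 ∪ Patch 2 ∪ Patch 3| = 130.5 − 22.7968 + 0.3391 = 108.04.

108.04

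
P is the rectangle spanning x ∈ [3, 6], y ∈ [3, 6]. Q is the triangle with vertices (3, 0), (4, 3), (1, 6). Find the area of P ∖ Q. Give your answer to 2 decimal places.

8.50

|P| = 9, |P∩Q| = 0.5.
|P ∖ Q| = |P| − |P∩Q| = 9 − 0.5 = 8.50.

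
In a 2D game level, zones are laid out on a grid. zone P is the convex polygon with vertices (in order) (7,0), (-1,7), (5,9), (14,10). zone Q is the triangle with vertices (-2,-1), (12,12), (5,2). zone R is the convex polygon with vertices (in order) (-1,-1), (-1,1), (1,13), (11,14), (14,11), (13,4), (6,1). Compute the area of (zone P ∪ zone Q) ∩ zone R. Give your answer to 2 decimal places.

77.39

|zone P ∪ zone Q| = 80.0218.
|(zone P ∪ zone Q) ∩ zone R| = 77.39.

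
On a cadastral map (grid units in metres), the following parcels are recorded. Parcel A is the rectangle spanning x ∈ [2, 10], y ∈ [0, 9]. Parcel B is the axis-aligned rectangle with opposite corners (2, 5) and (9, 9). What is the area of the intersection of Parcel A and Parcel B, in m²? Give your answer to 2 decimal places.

28.00

|Parcel A∩Parcel B|: x∈[2,9], y∈[5,9] → 7·4 = 28.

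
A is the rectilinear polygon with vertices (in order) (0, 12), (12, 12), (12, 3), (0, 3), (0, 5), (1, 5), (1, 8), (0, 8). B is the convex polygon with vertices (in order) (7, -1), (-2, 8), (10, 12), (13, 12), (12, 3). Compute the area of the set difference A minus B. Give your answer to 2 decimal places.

|A| = 105, |A∩B| = 84.3333.
|A ∖ B| = |A| − |A∩B| = 105 − 84.3333 = 20.67.

20.67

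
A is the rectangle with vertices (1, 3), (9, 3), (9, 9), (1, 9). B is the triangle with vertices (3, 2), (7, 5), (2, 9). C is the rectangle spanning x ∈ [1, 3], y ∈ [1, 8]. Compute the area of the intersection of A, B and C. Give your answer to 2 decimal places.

2.50

The intersection is the polygon with vertices (2.143,8), (3,8), (3,3), (2.857,3).
By the shoelace formula its area is 2.50.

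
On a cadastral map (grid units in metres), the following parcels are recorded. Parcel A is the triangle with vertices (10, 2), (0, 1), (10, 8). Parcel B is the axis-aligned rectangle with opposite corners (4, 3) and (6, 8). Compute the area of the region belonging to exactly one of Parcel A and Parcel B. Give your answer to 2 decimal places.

34.00

|Parcel A| = 30, |Parcel B| = 10, |Parcel A∩Parcel B| = 3.
|Parcel A △ Parcel B| = |Parcel A| + |Parcel B| − 2·|Parcel A∩Parcel B| = 30 + 10 − 6 = 34.00.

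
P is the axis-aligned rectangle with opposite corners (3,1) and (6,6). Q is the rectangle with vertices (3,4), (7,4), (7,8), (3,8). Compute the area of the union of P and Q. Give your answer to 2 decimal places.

By inclusion–exclusion:
Individual areas: |P| = 15, |Q| = 16.
|P∩Q|: x∈[3,6], y∈[4,6] → 3·2 = 6.
|P ∪ Q| = 31 − 6 = 25.00.

25.00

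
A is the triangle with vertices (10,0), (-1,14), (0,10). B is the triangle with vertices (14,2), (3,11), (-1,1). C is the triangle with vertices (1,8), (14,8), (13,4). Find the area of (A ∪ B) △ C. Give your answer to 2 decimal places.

|A ∪ B| = 79.8986.
|(A ∪ B) ∩ C| = 8.9371.
|(A ∪ B) △ C| = 79.8986 + 26 − 17.8743 = 88.02.

88.02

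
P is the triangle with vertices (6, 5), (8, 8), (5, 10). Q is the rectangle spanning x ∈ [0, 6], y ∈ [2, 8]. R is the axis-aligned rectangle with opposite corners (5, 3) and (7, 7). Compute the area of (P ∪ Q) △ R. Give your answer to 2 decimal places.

|P ∪ Q| = 41.6.
|(P ∪ Q) ∩ R| = 5.25.
|(P ∪ Q) △ R| = 41.6 + 8 − 10.5 = 39.10.

39.10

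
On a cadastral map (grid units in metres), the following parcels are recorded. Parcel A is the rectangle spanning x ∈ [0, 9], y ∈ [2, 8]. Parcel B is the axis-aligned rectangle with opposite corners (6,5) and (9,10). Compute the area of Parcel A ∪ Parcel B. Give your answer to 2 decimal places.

By inclusion–exclusion:
Individual areas: |Parcel A| = 54, |Parcel B| = 15.
|Parcel A∩Parcel B|: x∈[6,9], y∈[5,8] → 3·3 = 9.
|Parcel A ∪ Parcel B| = 69 − 9 = 60.00.

60.00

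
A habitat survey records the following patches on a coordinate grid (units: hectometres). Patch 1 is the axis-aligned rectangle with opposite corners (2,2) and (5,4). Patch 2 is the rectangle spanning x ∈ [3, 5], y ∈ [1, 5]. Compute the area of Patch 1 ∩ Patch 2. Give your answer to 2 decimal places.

4.00

|Patch 1∩Patch 2|: x∈[3,5], y∈[2,4] → 2·2 = 4.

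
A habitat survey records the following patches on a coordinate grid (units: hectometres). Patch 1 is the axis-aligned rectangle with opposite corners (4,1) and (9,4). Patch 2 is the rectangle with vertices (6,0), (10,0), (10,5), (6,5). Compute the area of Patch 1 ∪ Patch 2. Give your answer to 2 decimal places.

By inclusion–exclusion:
Individual areas: |Patch 1| = 15, |Patch 2| = 20.
|Patch 1∩Patch 2|: x∈[6,9], y∈[1,4] → 3·3 = 9.
|Patch 1 ∪ Patch 2| = 35 − 9 = 26.00.

26.00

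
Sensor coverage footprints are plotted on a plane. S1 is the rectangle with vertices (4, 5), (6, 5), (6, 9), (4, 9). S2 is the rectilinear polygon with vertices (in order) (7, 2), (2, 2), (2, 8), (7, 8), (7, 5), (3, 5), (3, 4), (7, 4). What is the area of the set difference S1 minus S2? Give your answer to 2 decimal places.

|S1| = 8, |S1∩S2| = 6.
|S1 ∖ S2| = |S1| − |S1∩S2| = 8 − 6 = 2.00.

2.00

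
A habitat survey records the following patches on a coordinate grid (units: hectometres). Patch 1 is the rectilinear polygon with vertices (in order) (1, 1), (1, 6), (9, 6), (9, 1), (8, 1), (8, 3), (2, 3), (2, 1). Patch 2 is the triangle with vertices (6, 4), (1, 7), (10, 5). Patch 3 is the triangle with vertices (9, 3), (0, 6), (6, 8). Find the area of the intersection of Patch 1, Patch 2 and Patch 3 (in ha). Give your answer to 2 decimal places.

The intersection is the polygon with vertices (7.462,5.564), (8.087,4.522), (6,4), (2.667,6), (5.5,6).
By the shoelace formula its area is 5.94.

5.94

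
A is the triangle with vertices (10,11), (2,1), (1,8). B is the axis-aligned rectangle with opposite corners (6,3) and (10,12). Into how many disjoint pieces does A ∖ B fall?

A ∖ B is a single connected region.

1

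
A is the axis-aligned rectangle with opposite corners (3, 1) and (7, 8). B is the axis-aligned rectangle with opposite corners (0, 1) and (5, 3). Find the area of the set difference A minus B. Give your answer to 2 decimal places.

|A∩B|: x∈[3,5], y∈[1,3] → 2·2 = 4.
|A| = 28.
|A ∖ B| = |A| − |A∩B| = 28 − 4 = 24.00.

24.00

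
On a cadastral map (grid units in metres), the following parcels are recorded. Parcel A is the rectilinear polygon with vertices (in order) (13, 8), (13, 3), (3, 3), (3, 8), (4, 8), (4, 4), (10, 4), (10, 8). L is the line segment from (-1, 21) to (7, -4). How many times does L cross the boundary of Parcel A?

The segment meets the boundary at (4.76,3), (4.44,4), (4,5.375), (3.16,8).

4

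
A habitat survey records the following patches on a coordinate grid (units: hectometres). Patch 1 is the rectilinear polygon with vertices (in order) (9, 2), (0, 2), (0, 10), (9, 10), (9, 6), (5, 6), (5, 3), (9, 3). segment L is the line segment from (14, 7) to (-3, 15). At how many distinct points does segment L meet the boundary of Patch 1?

2

The segment meets the boundary at (7.625,10), (9,9.353).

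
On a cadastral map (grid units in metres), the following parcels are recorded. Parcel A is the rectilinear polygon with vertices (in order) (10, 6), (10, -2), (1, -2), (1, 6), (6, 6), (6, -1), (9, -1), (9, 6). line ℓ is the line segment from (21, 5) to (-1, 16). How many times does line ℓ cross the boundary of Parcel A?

The segment lies entirely outside Parcel A and never meets its boundary.

0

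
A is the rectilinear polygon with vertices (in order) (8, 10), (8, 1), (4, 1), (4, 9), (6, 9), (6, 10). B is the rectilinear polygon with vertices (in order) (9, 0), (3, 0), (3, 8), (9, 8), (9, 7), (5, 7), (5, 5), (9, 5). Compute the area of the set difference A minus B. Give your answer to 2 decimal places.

|A| = 34, |A∩B| = 22.
|A ∖ B| = |A| − |A∩B| = 34 − 22 = 12.00.

12.00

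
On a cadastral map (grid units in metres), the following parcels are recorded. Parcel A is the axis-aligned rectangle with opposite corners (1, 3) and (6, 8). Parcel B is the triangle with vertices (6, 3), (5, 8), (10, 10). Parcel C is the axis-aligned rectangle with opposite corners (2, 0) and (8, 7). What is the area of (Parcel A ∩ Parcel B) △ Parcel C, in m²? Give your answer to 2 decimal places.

|Parcel A ∩ Parcel B| = 2.5.
|(Parcel A ∩ Parcel B) ∩ Parcel C| = 1.6.
|(Parcel A ∩ Parcel B) △ Parcel C| = 2.5 + 42 − 3.2 = 41.30.

41.30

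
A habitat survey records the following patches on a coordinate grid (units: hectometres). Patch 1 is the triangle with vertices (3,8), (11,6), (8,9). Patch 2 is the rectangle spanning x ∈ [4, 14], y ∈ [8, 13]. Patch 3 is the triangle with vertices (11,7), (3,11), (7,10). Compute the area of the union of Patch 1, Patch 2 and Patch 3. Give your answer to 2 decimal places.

By inclusion–exclusion:
Individual areas: |Patch 1| = 9, |Patch 2| = 50, |Patch 3| = 4.
|Patch 1∩Patch 2| = 2.9.
|Patch 1∩Patch 3| = 0.4286.
|Patch 2∩Patch 3| = 3.5417.
|Patch 1∩Patch 2∩Patch 3| = 0.4286.
|Patch 1 ∪ Patch 2 ∪ Patch 3| = 63 − 6.8702 + 0.4286 = 56.56.

56.56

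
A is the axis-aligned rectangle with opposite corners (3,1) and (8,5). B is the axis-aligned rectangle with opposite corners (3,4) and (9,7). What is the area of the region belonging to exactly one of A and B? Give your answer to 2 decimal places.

28.00

|A∩B|: x∈[3,8], y∈[4,5] → 5·1 = 5.
|A △ B| = |A| + |B| − 2·|A∩B| = 20 + 18 − 10 = 28.00.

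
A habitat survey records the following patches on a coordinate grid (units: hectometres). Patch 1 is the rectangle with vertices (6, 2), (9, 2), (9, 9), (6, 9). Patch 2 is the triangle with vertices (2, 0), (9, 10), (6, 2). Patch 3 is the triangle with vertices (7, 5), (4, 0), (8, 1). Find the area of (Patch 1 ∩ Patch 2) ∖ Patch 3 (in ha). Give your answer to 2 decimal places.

|Patch 1 ∩ Patch 2| = 5.4089.
|(Patch 1 ∩ Patch 2) ∩ Patch 3| = 0.8417.
|(Patch 1 ∩ Patch 2) ∖ Patch 3| = 5.4089 − 0.8417 = 4.57.

4.57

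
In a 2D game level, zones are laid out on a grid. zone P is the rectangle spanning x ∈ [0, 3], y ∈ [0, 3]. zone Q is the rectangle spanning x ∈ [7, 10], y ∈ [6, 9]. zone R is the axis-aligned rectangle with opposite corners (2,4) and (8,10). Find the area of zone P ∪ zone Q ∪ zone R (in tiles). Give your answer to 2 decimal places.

By inclusion–exclusion:
Individual areas: |zone P| = 9, |zone Q| = 9, |zone R| = 36.
|zone P∩zone Q| = 0 (no overlap).
|zone P∩zone R| = 0 (no overlap).
|zone Q∩zone R|: x∈[7,8], y∈[6,9] → 1·3 = 3.
|zone P∩zone Q∩zone R| = 0.
|zone P ∪ zone Q ∪ zone R| = 54 − 3 + 0 = 51.00.

51.00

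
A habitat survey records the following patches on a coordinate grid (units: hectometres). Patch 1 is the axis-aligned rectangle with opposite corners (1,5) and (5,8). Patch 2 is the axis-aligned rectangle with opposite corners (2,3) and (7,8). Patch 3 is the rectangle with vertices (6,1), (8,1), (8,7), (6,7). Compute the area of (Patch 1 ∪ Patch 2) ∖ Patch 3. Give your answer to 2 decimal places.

|Patch 1 ∪ Patch 2| = 28.
|(Patch 1 ∪ Patch 2) ∩ Patch 3| = 4.
|(Patch 1 ∪ Patch 2) ∖ Patch 3| = 28 − 4 = 24.00.

24.00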